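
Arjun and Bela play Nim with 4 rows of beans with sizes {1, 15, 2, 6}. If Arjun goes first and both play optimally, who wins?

Nim-sum: 1 ^ 15 ^ 2 ^ 6 = 10.
The nim-sum is 10 ≠ 0, so this is an N-position: the player to move can win; Arjun has a winning move.

Arjun wins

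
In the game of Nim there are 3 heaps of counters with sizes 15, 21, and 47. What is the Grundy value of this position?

53

Nim-sum: 15 ⊕ 21 ⊕ 47 = 53.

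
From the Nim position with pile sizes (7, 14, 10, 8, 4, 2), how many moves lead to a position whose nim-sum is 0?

3

Write each in binary and XOR column by column:
  0111  (7)
  1110  (14)
  1010  (10)
  1000  (8)
  0100  (4)
  0010  (2)
  ----
  1101  (13)
The overall nim-sum is X = 13. A pile of size p has a winning move iff p XOR X < p (reduce it to p XOR X).
  7: 7 XOR 13 = 10 ≥ 7 — no move.
  14: 14 XOR 13 = 3 < 14 — winning move (to 3).
  10: 10 XOR 13 = 7 < 10 — winning move (to 7).
  8: 8 XOR 13 = 5 < 8 — winning move (to 5).
  4: 4 XOR 13 = 9 ≥ 4 — no move.
  2: 2 XOR 13 = 15 ≥ 2 — no move.
That gives 3 winning moves.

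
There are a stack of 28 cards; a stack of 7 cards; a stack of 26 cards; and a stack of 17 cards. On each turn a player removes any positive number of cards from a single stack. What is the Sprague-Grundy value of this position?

16

Nim-sum: 28 ⊕ 7 ⊕ 26 ⊕ 17 = 16.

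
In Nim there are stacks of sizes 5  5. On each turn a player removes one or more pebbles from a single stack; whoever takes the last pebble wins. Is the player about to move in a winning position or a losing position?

Losing position

In binary:
  101  (5)
  101  (5)
  ---
  000  (0)
The nim-sum is 0, so this is a P-position: the player to move is in a losing position under optimal play.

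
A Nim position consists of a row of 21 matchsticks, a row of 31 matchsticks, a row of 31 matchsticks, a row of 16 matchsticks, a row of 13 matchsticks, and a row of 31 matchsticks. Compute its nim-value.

23

Nim-sum: 21 ^ 31 ^ 31 ^ 16 ^ 13 ^ 31 = 23.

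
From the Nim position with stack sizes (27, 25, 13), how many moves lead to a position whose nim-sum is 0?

Compute the nim-sum pairwise:
27 XOR 25 = 2
2 XOR 13 = 15
The overall nim-sum is X = 15. A stack of size p has a winning move iff p XOR X < p (reduce it to p XOR X).
  27: 27 XOR 15 = 20 < 27 — winning move (to 20).
  25: 25 XOR 15 = 22 < 25 — winning move (to 22).
  13: 13 XOR 15 = 2 < 13 — winning move (to 2).
That gives 3 winning moves.

3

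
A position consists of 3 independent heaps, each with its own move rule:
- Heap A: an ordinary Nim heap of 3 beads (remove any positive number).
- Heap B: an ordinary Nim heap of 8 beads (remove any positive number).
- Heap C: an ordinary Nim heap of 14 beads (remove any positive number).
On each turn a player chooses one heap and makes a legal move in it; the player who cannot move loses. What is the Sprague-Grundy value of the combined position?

5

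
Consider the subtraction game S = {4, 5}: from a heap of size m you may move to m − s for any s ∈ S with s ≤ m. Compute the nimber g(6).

1

Grundy values for subtraction set {4, 5}:
g(0) = mex{} = 0
g(1) = mex{} = 0
g(2) = mex{} = 0
g(3) = mex{} = 0
g(4) = mex{0} = 1
g(5) = mex{0} = 1
g(6) = mex{0} = 1
So g(6) = 1.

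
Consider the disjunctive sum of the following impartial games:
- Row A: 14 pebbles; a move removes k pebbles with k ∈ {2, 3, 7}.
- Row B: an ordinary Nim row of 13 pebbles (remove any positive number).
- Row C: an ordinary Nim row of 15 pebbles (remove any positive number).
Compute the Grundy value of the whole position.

0

Grundy values for row A (subtraction set {2, 3, 7}):
k:     0  1  2  3  4  5  6  7  8  9 10 11 12 13 14
g(k):  0  0  1  1  2  0  0  1  1  2  0  0  1  1  2
So g(14) = 2.
Row B is a plain Nim row of size 13, so its Grundy value is 13.
Row C is a plain Nim row of size 15, so its Grundy value is 15.
By the Sprague-Grundy theorem, the Grundy value of a sum of independent games is the XOR of the component values.
Combined value = 2 ⊕ 13 ⊕ 15 = 0.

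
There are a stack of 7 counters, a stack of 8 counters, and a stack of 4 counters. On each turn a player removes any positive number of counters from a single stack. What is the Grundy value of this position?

Nim-sum: 7 XOR 8 XOR 4 = 11.

11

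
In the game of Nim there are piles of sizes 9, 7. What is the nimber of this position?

Nim-sum: 9 ^ 7 = 14.

14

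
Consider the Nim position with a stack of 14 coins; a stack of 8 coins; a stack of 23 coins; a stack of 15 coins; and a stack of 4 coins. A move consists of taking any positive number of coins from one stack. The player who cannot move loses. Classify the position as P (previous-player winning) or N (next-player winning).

N-position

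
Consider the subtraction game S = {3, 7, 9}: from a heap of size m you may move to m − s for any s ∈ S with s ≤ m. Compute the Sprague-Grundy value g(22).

0

Build the Grundy sequence with g(k) = mex{g(k−s) : s ∈ {3, 7, 9}, s ≤ k}:
k:     0  1  2  3  4  5  6  7  8  9 10 11 12 13 14 15 16 17 18 19 20 21 22
g(k):  0  0  0  1  1  1  0  2  2  1  3  3  0  2  0  1  0  1  0  1  0  1  0
So g(22) = 0.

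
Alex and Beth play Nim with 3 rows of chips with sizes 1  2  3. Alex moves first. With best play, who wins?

Beth wins

Compute the nim-sum pairwise:
1 XOR 2 = 3
3 XOR 3 = 0
The nim-sum is 0, so this is a P-position: the player to move is in a losing position under optimal play; Alex is about to move from it and so loses — Beth wins.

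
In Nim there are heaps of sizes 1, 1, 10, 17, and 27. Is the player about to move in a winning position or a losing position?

Write each in binary and XOR column by column:
  00001  (1)
  00001  (1)
  01010  (10)
  10001  (17)
  11011  (27)
  -----
  00000  (0)
The nim-sum is 0, so this is a P-position: the player to move is in a losing position under optimal play.

Losing position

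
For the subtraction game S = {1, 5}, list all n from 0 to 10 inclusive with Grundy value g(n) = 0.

0, 2, 4, 6, 8, 10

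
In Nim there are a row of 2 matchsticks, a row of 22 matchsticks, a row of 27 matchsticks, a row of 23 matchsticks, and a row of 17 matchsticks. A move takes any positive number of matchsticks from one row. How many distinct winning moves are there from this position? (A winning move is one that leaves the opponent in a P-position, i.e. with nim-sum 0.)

1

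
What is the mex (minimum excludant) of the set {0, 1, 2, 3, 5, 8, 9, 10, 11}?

The values 0, 1, 2, 3 are all present; 4 is the first non-negative integer missing from the set.

4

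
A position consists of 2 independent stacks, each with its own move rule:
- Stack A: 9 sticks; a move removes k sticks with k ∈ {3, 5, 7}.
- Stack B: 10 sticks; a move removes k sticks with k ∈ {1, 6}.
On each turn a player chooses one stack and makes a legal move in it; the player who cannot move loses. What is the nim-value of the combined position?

For stack A, compute g(0), g(1), … with moves {3, 5, 7}:
g(0) = mex{} = 0
g(1) = mex{} = 0
g(2) = mex{} = 0
g(3) = mex{0} = 1
g(4) = mex{0} = 1
g(5) = mex{0} = 1
g(6) = mex{0,1} = 2
g(7) = mex{0,1} = 2
g(8) = mex{0,1} = 2
g(9) = mex{0,1,2} = 3
So g(9) = 3.
For stack B, compute g(0), g(1), … with moves {1, 6}:
g(0) = mex{} = 0
g(1) = mex{0} = 1
g(2) = mex{1} = 0
g(3) = mex{0} = 1
g(4) = mex{1} = 0
g(5) = mex{0} = 1
g(6) = mex{0,1} = 2
g(7) = mex{1,2} = 0
g(8) = mex{0} = 1
g(9) = mex{1} = 0
g(10) = mex{0} = 1
So g(10) = 1.
The value of a disjunctive sum is the nim-sum of the parts.
Combined value = 3 ⊕ 1 = 2.

2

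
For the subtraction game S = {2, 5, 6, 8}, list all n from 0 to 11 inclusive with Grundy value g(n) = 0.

Grundy values for subtraction set {2, 5, 6, 8}:
g(0) = mex{} = 0
g(1) = mex{} = 0
g(2) = mex{0} = 1
g(3) = mex{0} = 1
g(4) = mex{1} = 0
g(5) = mex{0,1} = 2
g(6) = mex{0} = 1
g(7) = mex{0,1,2} = 3
g(8) = mex{0,1} = 2
g(9) = mex{0,1,3} = 2
g(10) = mex{0,1,2} = 3
g(11) = mex{1,2} = 0
The P-positions (g = 0) in 0..11 are 0, 1, 4, 11.

0, 1, 4, 11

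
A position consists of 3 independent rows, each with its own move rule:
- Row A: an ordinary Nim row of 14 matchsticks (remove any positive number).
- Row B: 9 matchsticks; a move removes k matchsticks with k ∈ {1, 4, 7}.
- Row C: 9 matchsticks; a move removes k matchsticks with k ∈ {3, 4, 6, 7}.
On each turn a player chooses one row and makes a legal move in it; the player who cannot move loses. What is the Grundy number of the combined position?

12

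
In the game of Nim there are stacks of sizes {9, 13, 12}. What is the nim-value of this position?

8

Compute the nim-sum pairwise:
9 ^ 13 = 4
4 ^ 12 = 8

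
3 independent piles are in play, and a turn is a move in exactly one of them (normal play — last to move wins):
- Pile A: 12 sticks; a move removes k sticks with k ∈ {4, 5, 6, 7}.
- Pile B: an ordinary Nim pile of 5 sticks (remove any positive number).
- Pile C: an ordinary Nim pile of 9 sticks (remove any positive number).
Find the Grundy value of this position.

12

For pile A, compute g(0), g(1), … with moves {4, 5, 6, 7}:
g(0) = mex{} = 0
g(1) = mex{} = 0
g(2) = mex{} = 0
g(3) = mex{} = 0
g(4) = mex{0} = 1
g(5) = mex{0} = 1
g(6) = mex{0} = 1
g(7) = mex{0} = 1
g(8) = mex{0,1} = 2
g(9) = mex{0,1} = 2
g(10) = mex{0,1} = 2
g(11) = mex{1} = 0
g(12) = mex{1,2} = 0
So g(12) = 0.
Pile B is a plain Nim pile of size 5, so its Grundy value is 5.
Pile C is a plain Nim pile of size 9, so its Grundy value is 9.
The value of a disjunctive sum is the nim-sum of the parts.
Combined value = 0 ⊕ 5 ⊕ 9 = 12.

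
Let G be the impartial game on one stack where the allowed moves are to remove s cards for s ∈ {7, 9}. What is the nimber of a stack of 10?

1

Build the Grundy sequence with g(k) = mex{g(k−s) : s ∈ {7, 9}, s ≤ k}:
g(0) = mex{} = 0
g(1) = mex{} = 0
g(2) = mex{} = 0
g(3) = mex{} = 0
g(4) = mex{} = 0
g(5) = mex{} = 0
g(6) = mex{} = 0
g(7) = mex{0} = 1
g(8) = mex{0} = 1
g(9) = mex{0} = 1
g(10) = mex{0} = 1
So g(10) = 1.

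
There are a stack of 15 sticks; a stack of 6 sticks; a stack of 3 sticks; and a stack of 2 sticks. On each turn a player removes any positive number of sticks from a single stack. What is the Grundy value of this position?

In binary:
  1111  (15)
  0110  (6)
  0011  (3)
  0010  (2)
  ----
  1000  (8)

8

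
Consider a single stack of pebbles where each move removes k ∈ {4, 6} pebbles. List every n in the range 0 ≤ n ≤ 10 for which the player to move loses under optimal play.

0, 1, 2, 3, 10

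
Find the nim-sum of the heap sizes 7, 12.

Nim-sum: 7 ^ 12 = 11.

11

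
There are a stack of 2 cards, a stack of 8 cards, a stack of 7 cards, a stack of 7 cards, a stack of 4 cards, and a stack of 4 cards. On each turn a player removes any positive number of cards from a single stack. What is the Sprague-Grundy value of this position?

10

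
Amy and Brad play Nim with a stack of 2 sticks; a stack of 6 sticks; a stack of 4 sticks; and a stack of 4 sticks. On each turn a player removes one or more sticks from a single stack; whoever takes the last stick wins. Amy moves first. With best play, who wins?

Amy wins

In binary:
  010  (2)
  110  (6)
  100  (4)
  100  (4)
  ---
  100  (4)
The nim-sum is 4 ≠ 0, so this is an N-position: the player to move can win; Amy has a winning move.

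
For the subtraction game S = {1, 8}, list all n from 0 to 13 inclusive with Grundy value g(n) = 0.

Build the Grundy sequence with g(k) = mex{g(k−s) : s ∈ {1, 8}, s ≤ k}:
g(0) = mex{} = 0
g(1) = mex{0} = 1
g(2) = mex{1} = 0
g(3) = mex{0} = 1
g(4) = mex{1} = 0
g(5) = mex{0} = 1
g(6) = mex{1} = 0
g(7) = mex{0} = 1
g(8) = mex{0,1} = 2
g(9) = mex{1,2} = 0
g(10) = mex{0} = 1
g(11) = mex{1} = 0
g(12) = mex{0} = 1
g(13) = mex{1} = 0
The P-positions (g = 0) in 0..13 are 0, 2, 4, 6, 9, 11, 13.

0, 2, 4, 6, 9, 11, 13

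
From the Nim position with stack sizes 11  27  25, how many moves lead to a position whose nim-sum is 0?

3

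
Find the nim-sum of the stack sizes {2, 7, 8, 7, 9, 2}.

Nim-sum: 2 XOR 7 XOR 8 XOR 7 XOR 9 XOR 2 = 1.

1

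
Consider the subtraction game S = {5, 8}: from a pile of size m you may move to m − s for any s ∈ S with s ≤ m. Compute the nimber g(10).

Grundy values for subtraction set {5, 8}:
g(0) = mex{} = 0
g(1) = mex{} = 0
g(2) = mex{} = 0
g(3) = mex{} = 0
g(4) = mex{} = 0
g(5) = mex{0} = 1
g(6) = mex{0} = 1
g(7) = mex{0} = 1
g(8) = mex{0} = 1
g(9) = mex{0} = 1
g(10) = mex{0,1} = 2
So g(10) = 2.

2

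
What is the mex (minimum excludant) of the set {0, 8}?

1

0 is in the set but 1 is not, so the mex is 1.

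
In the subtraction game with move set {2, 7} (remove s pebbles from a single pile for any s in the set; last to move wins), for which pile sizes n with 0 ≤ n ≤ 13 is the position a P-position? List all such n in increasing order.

Build the Grundy sequence with g(k) = mex{g(k−s) : s ∈ {2, 7}, s ≤ k}:
k:     0  1  2  3  4  5  6  7  8  9 10 11 12 13
g(k):  0  0  1  1  0  0  1  1  2  0  0  1  1  0
The P-positions (g = 0) in 0..13 are 0, 1, 4, 5, 9, 10, 13.

0, 1, 4, 5, 9, 10, 13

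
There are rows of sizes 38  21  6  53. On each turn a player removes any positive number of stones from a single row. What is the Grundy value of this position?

Nim-sum: 38 ⊕ 21 ⊕ 6 ⊕ 53 = 0.

0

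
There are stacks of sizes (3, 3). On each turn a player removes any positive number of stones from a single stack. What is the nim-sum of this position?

Nim-sum: 3 XOR 3 = 0.

0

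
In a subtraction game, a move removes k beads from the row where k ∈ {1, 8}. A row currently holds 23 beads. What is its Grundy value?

1

Grundy values for subtraction set {1, 8}:
k:     0  1  2  3  4  5  6  7  8  9 10 11 12 13 14 15 16 17 18 19 20 21 22 23
g(k):  0  1  0  1  0  1  0  1  2  0  1  0  1  0  1  0  1  2  0  1  0  1  0  1
So g(23) = 1.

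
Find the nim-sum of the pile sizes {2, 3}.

1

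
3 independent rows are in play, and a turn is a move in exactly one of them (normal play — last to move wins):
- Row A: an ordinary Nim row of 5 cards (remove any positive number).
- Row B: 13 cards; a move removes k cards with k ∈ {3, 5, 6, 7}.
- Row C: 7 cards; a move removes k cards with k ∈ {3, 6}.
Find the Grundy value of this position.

Row A is a plain Nim row of size 5, so its Grundy value is 5.
For row B, compute g(0), g(1), … with moves {3, 5, 6, 7}:
g(0) = mex{} = 0
g(1) = mex{} = 0
g(2) = mex{} = 0
g(3) = mex{0} = 1
g(4) = mex{0} = 1
g(5) = mex{0} = 1
g(6) = mex{0,1} = 2
g(7) = mex{0,1} = 2
g(8) = mex{0,1} = 2
g(9) = mex{0,1,2} = 3
g(10) = mex{1,2} = 0
g(11) = mex{1,2} = 0
g(12) = mex{1,2,3} = 0
g(13) = mex{0,2} = 1
So g(13) = 1.
Grundy values for row C (subtraction set {3, 6}):
k:     0  1  2  3  4  5  6  7
g(k):  0  0  0  1  1  1  2  2
So g(7) = 2.
The value of a disjunctive sum is the nim-sum of the parts.
Combined value = 5 ⊕ 1 ⊕ 2 = 6.

6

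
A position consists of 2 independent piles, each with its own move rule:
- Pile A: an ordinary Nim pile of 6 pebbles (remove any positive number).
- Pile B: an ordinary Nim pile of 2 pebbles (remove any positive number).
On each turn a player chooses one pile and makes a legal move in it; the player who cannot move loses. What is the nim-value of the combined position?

Pile A is a plain Nim pile of size 6, so its Grundy value is 6.
Pile B is a plain Nim pile of size 2, so its Grundy value is 2.
By the Sprague-Grundy theorem, the Grundy value of a sum of independent games is the XOR of the component values.
Combined value = 6 XOR 2 = 4.

4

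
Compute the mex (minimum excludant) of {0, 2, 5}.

1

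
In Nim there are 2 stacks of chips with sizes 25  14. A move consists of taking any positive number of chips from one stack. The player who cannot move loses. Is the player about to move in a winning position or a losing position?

Winning position

Compute the nim-sum pairwise:
25 ⊕ 14 = 23
The nim-sum is 23 ≠ 0, so this is an N-position: the player to move can win.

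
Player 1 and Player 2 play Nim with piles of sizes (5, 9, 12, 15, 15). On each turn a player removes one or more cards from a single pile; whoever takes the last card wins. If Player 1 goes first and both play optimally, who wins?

Nim-sum: 5 ⊕ 9 ⊕ 12 ⊕ 15 ⊕ 15 = 0.
The nim-sum is 0, so this is a P-position: the player to move is in a losing position under optimal play; Player 1 is about to move from it and so loses — Player 2 wins.

Player 2 wins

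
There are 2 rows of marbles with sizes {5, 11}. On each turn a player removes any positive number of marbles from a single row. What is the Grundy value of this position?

Nim-sum: 5 ^ 11 = 14.

14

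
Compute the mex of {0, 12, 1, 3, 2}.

4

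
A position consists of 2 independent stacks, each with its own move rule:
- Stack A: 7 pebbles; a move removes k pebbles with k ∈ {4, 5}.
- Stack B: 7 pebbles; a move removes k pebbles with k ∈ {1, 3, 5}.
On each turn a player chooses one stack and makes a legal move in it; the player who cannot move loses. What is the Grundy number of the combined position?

Grundy values for stack A (subtraction set {4, 5}):
g(0) = mex{} = 0
g(1) = mex{} = 0
g(2) = mex{} = 0
g(3) = mex{} = 0
g(4) = mex{0} = 1
g(5) = mex{0} = 1
g(6) = mex{0} = 1
g(7) = mex{0} = 1
So g(7) = 1.
Build the Grundy sequence for stack B with g(k) = mex{g(k−s) : s ∈ {1, 3, 5}, s ≤ k}:
k:     0  1  2  3  4  5  6  7
g(k):  0  1  0  1  0  1  0  1
So g(7) = 1.
The value of a disjunctive sum is the nim-sum of the parts.
Combined value = 1 ⊕ 1 = 0.

0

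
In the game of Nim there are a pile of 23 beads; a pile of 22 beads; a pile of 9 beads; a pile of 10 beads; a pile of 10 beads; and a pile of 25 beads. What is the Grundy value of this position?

17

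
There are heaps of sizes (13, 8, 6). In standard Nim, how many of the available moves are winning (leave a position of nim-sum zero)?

1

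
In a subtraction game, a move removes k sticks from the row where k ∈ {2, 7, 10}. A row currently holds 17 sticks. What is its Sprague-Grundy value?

Build the Grundy sequence with g(k) = mex{g(k−s) : s ∈ {2, 7, 10}, s ≤ k}:
k:     0  1  2  3  4  5  6  7  8  9 10 11 12 13 14 15 16 17
g(k):  0  0  1  1  0  0  1  1  2  0  3  1  2  0  3  1  2  0
So g(17) = 0.

0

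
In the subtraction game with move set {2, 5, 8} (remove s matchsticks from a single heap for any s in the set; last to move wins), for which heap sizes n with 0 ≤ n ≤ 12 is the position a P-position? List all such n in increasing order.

Build the Grundy sequence with g(k) = mex{g(k−s) : s ∈ {2, 5, 8}, s ≤ k}:
g(0) = mex{} = 0
g(1) = mex{} = 0
g(2) = mex{0} = 1
g(3) = mex{0} = 1
g(4) = mex{1} = 0
g(5) = mex{0,1} = 2
g(6) = mex{0} = 1
g(7) = mex{1,2} = 0
g(8) = mex{0,1} = 2
g(9) = mex{0} = 1
g(10) = mex{1,2} = 0
g(11) = mex{1} = 0
g(12) = mex{0} = 1
The P-positions (g = 0) in 0..12 are 0, 1, 4, 7, 10, 11.

0, 1, 4, 7, 10, 11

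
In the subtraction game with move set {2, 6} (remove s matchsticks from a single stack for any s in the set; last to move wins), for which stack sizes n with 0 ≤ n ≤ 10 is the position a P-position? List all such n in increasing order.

Grundy values for subtraction set {2, 6}:
k:     0  1  2  3  4  5  6  7  8  9 10
g(k):  0  0  1  1  0  0  1  1  0  0  1
The P-positions (g = 0) in 0..10 are 0, 1, 4, 5, 8, 9.

0, 1, 4, 5, 8, 9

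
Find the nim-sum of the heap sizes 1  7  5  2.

Bitwise XOR of the heap sizes:
  001  (1)
  111  (7)
  101  (5)
  010  (2)
  ---
  001  (1)

1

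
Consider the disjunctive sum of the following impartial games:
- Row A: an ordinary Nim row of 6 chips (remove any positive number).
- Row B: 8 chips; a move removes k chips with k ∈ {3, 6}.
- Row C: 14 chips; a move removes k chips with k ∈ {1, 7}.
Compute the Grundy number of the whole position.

Row A is a plain Nim row of size 6, so its Grundy value is 6.
Build the Grundy sequence for row B with g(k) = mex{g(k−s) : s ∈ {3, 6}, s ≤ k}:
g(0) = mex{} = 0
g(1) = mex{} = 0
g(2) = mex{} = 0
g(3) = mex{0} = 1
g(4) = mex{0} = 1
g(5) = mex{0} = 1
g(6) = mex{0,1} = 2
g(7) = mex{0,1} = 2
g(8) = mex{0,1} = 2
So g(8) = 2.
Grundy values for row C (subtraction set {1, 7}):
g(0) = mex{} = 0
g(1) = mex{0} = 1
g(2) = mex{1} = 0
g(3) = mex{0} = 1
g(4) = mex{1} = 0
g(5) = mex{0} = 1
g(6) = mex{1} = 0
g(7) = mex{0} = 1
g(8) = mex{1} = 0
g(9) = mex{0} = 1
g(10) = mex{1} = 0
g(11) = mex{0} = 1
g(12) = mex{1} = 0
g(13) = mex{0} = 1
g(14) = mex{1} = 0
So g(14) = 0.
By the Sprague-Grundy theorem, the Grundy value of a sum of independent games is the XOR of the component values.
Combined value = 6 XOR 2 XOR 0 = 4.

4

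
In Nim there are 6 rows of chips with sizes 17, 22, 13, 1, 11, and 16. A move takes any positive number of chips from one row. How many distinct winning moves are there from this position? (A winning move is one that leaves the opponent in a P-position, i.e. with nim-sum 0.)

3

Compute the nim-sum pairwise:
17 ⊕ 22 = 7
7 ⊕ 13 = 10
10 ⊕ 1 = 11
11 ⊕ 11 = 0
0 ⊕ 16 = 16
The overall nim-sum is X = 16. A row of size p has a winning move iff p XOR X < p (reduce it to p XOR X).
  17: 17 XOR 16 = 1 < 17 — winning move (to 1).
  22: 22 XOR 16 = 6 < 22 — winning move (to 6).
  13: 13 XOR 16 = 29 ≥ 13 — no move.
  1: 1 XOR 16 = 17 ≥ 1 — no move.
  11: 11 XOR 16 = 27 ≥ 11 — no move.
  16: 16 XOR 16 = 0 < 16 — winning move (to 0).
That gives 3 winning moves.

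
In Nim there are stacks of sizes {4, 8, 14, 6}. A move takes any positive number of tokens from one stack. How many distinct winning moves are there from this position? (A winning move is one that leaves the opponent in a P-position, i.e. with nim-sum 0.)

3

Write each in binary and XOR column by column:
  0100  (4)
  1000  (8)
  1110  (14)
  0110  (6)
  ----
  0100  (4)
The overall nim-sum is X = 4. A stack of size p has a winning move iff p XOR X < p (reduce it to p XOR X).
  4: 4 XOR 4 = 0 < 4 — winning move (to 0).
  8: 8 XOR 4 = 12 ≥ 8 — no move.
  14: 14 XOR 4 = 10 < 14 — winning move (to 10).
  6: 6 XOR 4 = 2 < 6 — winning move (to 2).
That gives 3 winning moves.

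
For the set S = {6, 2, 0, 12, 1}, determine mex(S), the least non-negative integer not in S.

3

The values 0, 1, 2 are all present; 3 is the first non-negative integer missing from the set.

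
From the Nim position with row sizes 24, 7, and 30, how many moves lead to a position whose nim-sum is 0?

1

Nim-sum: 24 ⊕ 7 ⊕ 30 = 1.
The overall nim-sum is X = 1. A row of size p has a winning move iff p XOR X < p (reduce it to p XOR X).
  24: 24 XOR 1 = 25 ≥ 24 — no move.
  7: 7 XOR 1 = 6 < 7 — winning move (to 6).
  30: 30 XOR 1 = 31 ≥ 30 — no move.
That gives 1 winning move.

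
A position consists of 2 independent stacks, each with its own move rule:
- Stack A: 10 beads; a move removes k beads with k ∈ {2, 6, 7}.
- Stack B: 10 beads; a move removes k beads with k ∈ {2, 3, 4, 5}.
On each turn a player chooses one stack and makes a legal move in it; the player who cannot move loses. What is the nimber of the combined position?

Grundy values for stack A (subtraction set {2, 6, 7}):
k:     0  1  2  3  4  5  6  7  8  9 10
g(k):  0  0  1  1  0  0  1  1  2  0  3
So g(10) = 3.
Build the Grundy sequence for stack B with g(k) = mex{g(k−s) : s ∈ {2, 3, 4, 5}, s ≤ k}:
g(0) = mex{} = 0
g(1) = mex{} = 0
g(2) = mex{0} = 1
g(3) = mex{0} = 1
g(4) = mex{0,1} = 2
g(5) = mex{0,1} = 2
g(6) = mex{0,1,2} = 3
g(7) = mex{1,2} = 0
g(8) = mex{1,2,3} = 0
g(9) = mex{0,2,3} = 1
g(10) = mex{0,2,3} = 1
So g(10) = 1.
The value of a disjunctive sum is the nim-sum of the parts.
Combined value = 3 XOR 1 = 2.

2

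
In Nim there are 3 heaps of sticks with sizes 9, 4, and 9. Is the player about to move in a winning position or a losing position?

Nim-sum: 9 ⊕ 4 ⊕ 9 = 4.
The nim-sum is 4 ≠ 0, so this is an N-position: the player to move can win.

Winning position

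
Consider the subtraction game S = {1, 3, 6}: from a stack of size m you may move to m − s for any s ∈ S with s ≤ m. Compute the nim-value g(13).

0

Compute g(0), g(1), … for moves {1, 3, 6}:
k:     0  1  2  3  4  5  6  7  8  9 10 11 12 13
g(k):  0  1  0  1  0  1  2  3  2  0  1  0  1  0
So g(13) = 0.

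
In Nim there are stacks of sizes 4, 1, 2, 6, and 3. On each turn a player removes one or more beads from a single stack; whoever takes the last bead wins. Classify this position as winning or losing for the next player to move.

In binary:
  100  (4)
  001  (1)
  010  (2)
  110  (6)
  011  (3)
  ---
  010  (2)
The nim-sum is 2 ≠ 0, so this is an N-position: the player to move can win.

Winning position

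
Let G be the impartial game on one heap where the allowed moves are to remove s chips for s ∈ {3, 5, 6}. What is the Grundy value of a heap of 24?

2

Grundy values for subtraction set {3, 5, 6}:
k:     0  1  2  3  4  5  6  7  8  9 10 11 12 13 14 15 16 17 18 19 20 21 22 23 24
g(k):  0  0  0  1  1  1  2  2  2  0  0  0  1  1  1  2  2  2  0  0  0  1  1  1  2
So g(24) = 2.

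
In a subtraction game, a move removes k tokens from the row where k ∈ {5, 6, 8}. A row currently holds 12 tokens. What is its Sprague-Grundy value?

Grundy values for subtraction set {5, 6, 8}:
g(0) = mex{} = 0
g(1) = mex{} = 0
g(2) = mex{} = 0
g(3) = mex{} = 0
g(4) = mex{} = 0
g(5) = mex{0} = 1
g(6) = mex{0} = 1
g(7) = mex{0} = 1
g(8) = mex{0} = 1
g(9) = mex{0} = 1
g(10) = mex{0,1} = 2
g(11) = mex{0,1} = 2
g(12) = mex{0,1} = 2
So g(12) = 2.

2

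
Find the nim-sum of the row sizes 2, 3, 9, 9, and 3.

2

Bitwise XOR of the heap sizes:
  0010  (2)
  0011  (3)
  1001  (9)
  1001  (9)
  0011  (3)
  ----
  0010  (2)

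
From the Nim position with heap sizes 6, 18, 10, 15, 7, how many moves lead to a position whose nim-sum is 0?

1

Nim-sum: 6 XOR 18 XOR 10 XOR 15 XOR 7 = 22.
The overall nim-sum is X = 22. A heap of size p has a winning move iff p XOR X < p (reduce it to p XOR X).
  6: 6 XOR 22 = 16 ≥ 6 — no move.
  18: 18 XOR 22 = 4 < 18 — winning move (to 4).
  10: 10 XOR 22 = 28 ≥ 10 — no move.
  15: 15 XOR 22 = 25 ≥ 15 — no move.
  7: 7 XOR 22 = 17 ≥ 7 — no move.
That gives 1 winning move.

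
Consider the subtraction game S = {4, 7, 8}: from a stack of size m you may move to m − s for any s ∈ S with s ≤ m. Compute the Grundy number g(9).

Compute g(0), g(1), … for moves {4, 7, 8}:
k:     0  1  2  3  4  5  6  7  8  9
g(k):  0  0  0  0  1  1  1  1  2  2
So g(9) = 2.

2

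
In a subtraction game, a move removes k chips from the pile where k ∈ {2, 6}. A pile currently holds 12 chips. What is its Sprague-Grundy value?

0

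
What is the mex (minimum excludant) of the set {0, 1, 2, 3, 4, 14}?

The values 0, 1, 2, 3, 4 are all present; 5 is the first non-negative integer missing from the set.

5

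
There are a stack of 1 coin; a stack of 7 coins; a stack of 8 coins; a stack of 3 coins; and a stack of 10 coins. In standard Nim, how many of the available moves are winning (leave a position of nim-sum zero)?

1

Write each in binary and XOR column by column:
  0001  (1)
  0111  (7)
  1000  (8)
  0011  (3)
  1010  (10)
  ----
  0111  (7)
The overall nim-sum is X = 7. A stack of size p has a winning move iff p XOR X < p (reduce it to p XOR X).
  1: 1 XOR 7 = 6 ≥ 1 — no move.
  7: 7 XOR 7 = 0 < 7 — winning move (to 0).
  8: 8 XOR 7 = 15 ≥ 8 — no move.
  3: 3 XOR 7 = 4 ≥ 3 — no move.
  10: 10 XOR 7 = 13 ≥ 10 — no move.
That gives 1 winning move.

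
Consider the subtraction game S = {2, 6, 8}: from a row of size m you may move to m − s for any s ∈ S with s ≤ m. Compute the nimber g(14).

0

Build the Grundy sequence with g(k) = mex{g(k−s) : s ∈ {2, 6, 8}, s ≤ k}:
k:     0  1  2  3  4  5  6  7  8  9 10 11 12 13 14
g(k):  0  0  1  1  0  0  1  1  2  2  3  3  2  2  0
So g(14) = 0.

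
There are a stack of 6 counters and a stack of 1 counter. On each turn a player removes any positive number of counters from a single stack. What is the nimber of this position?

Compute the nim-sum pairwise:
6 ^ 1 = 7

7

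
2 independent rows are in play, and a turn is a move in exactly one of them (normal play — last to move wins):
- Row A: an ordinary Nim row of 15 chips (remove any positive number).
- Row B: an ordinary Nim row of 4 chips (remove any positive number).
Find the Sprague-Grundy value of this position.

11

Row A is a plain Nim row of size 15, so its Grundy value is 15.
Row B is a plain Nim row of size 4, so its Grundy value is 4.
The value of a disjunctive sum is the nim-sum of the parts.
Combined value = 15 XOR 4 = 11.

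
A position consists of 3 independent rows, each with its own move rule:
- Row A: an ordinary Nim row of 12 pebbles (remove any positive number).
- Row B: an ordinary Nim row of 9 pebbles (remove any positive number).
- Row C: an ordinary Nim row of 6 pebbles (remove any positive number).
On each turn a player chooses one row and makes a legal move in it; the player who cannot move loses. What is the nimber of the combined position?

Row A is a plain Nim row of size 12, so its Grundy value is 12.
Row B is a plain Nim row of size 9, so its Grundy value is 9.
Row C is a plain Nim row of size 6, so its Grundy value is 6.
The value of a disjunctive sum is the nim-sum of the parts.
Combined value = 12 XOR 9 XOR 6 = 3.

3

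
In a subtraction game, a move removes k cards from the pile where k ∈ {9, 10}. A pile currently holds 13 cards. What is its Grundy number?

1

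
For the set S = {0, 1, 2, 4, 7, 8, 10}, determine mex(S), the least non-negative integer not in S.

3

The values 0, 1, 2 are all present; 3 is the first non-negative integer missing from the set.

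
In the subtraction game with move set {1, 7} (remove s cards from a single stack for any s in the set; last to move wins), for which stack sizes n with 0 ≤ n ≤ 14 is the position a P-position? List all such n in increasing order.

Compute g(0), g(1), … for moves {1, 7}:
k:     0  1  2  3  4  5  6  7  8  9 10 11 12 13 14
g(k):  0  1  0  1  0  1  0  1  0  1  0  1  0  1  0
The P-positions (g = 0) in 0..14 are 0, 2, 4, 6, 8, 10, 12, 14.

0, 2, 4, 6, 8, 10, 12, 14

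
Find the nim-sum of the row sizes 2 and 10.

8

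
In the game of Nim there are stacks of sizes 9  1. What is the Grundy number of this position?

Write each in binary and XOR column by column:
  1001  (9)
  0001  (1)
  ----
  1000  (8)

8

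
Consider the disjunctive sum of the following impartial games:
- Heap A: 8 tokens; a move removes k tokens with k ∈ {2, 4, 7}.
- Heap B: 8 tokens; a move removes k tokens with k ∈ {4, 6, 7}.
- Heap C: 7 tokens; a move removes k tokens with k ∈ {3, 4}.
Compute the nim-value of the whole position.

Build the Grundy sequence for heap A with g(k) = mex{g(k−s) : s ∈ {2, 4, 7}, s ≤ k}:
k:     0  1  2  3  4  5  6  7  8
g(k):  0  0  1  1  2  2  0  3  1
So g(8) = 1.
Grundy values for heap B (subtraction set {4, 6, 7}):
g(0) = mex{} = 0
g(1) = mex{} = 0
g(2) = mex{} = 0
g(3) = mex{} = 0
g(4) = mex{0} = 1
g(5) = mex{0} = 1
g(6) = mex{0} = 1
g(7) = mex{0} = 1
g(8) = mex{0,1} = 2
So g(8) = 2.
Build the Grundy sequence for heap C with g(k) = mex{g(k−s) : s ∈ {3, 4}, s ≤ k}:
g(0) = mex{} = 0
g(1) = mex{} = 0
g(2) = mex{} = 0
g(3) = mex{0} = 1
g(4) = mex{0} = 1
g(5) = mex{0} = 1
g(6) = mex{0,1} = 2
g(7) = mex{1} = 0
So g(7) = 0.
By the Sprague-Grundy theorem, the Grundy value of a sum of independent games is the XOR of the component values.
Combined value = 1 XOR 2 XOR 0 = 3.

3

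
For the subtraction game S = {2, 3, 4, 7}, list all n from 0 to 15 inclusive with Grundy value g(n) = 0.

0, 1, 6, 11, 12

Compute g(0), g(1), … for moves {2, 3, 4, 7}:
k:     0  1  2  3  4  5  6  7  8  9 10 11 12 13 14 15
g(k):  0  0  1  1  2  2  0  3  1  4  2  0  0  1  1  2
The P-positions (g = 0) in 0..15 are 0, 1, 6, 11, 12.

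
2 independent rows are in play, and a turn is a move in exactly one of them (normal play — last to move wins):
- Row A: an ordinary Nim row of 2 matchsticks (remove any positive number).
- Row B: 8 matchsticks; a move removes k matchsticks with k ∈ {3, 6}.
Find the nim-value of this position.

0

Row A is a plain Nim row of size 2, so its Grundy value is 2.
Grundy values for row B (subtraction set {3, 6}):
k:     0  1  2  3  4  5  6  7  8
g(k):  0  0  0  1  1  1  2  2  2
So g(8) = 2.
The value of a disjunctive sum is the nim-sum of the parts.
Combined value = 2 XOR 2 = 0.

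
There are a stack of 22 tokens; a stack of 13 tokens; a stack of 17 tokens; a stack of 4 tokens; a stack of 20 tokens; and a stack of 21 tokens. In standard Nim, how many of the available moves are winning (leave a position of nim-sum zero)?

1

Compute the nim-sum pairwise:
22 ⊕ 13 = 27
27 ⊕ 17 = 10
10 ⊕ 4 = 14
14 ⊕ 20 = 26
26 ⊕ 21 = 15
The overall nim-sum is X = 15. A stack of size p has a winning move iff p XOR X < p (reduce it to p XOR X).
  22: 22 XOR 15 = 25 ≥ 22 — no move.
  13: 13 XOR 15 = 2 < 13 — winning move (to 2).
  17: 17 XOR 15 = 30 ≥ 17 — no move.
  4: 4 XOR 15 = 11 ≥ 4 — no move.
  20: 20 XOR 15 = 27 ≥ 20 — no move.
  21: 21 XOR 15 = 26 ≥ 21 — no move.
That gives 1 winning move.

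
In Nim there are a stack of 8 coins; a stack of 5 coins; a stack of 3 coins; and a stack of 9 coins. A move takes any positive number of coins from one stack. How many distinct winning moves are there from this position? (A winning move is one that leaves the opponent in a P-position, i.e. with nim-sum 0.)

1

Write each in binary and XOR column by column:
  1000  (8)
  0101  (5)
  0011  (3)
  1001  (9)
  ----
  0111  (7)
The overall nim-sum is X = 7. A stack of size p has a winning move iff p XOR X < p (reduce it to p XOR X).
  8: 8 XOR 7 = 15 ≥ 8 — no move.
  5: 5 XOR 7 = 2 < 5 — winning move (to 2).
  3: 3 XOR 7 = 4 ≥ 3 — no move.
  9: 9 XOR 7 = 14 ≥ 9 — no move.
That gives 1 winning move.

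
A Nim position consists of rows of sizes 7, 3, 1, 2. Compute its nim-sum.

7

Nim-sum: 7 ^ 3 ^ 1 ^ 2 = 7.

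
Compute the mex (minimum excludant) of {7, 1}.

0

0 is not in the set, so the mex is 0.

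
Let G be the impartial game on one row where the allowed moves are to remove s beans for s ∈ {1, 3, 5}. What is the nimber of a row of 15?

Build the Grundy sequence with g(k) = mex{g(k−s) : s ∈ {1, 3, 5}, s ≤ k}:
k:     0  1  2  3  4  5  6  7  8  9 10 11 12 13 14 15
g(k):  0  1  0  1  0  1  0  1  0  1  0  1  0  1  0  1
So g(15) = 1.

1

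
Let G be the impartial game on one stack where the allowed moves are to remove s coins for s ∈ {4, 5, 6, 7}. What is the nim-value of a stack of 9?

Compute g(0), g(1), … for moves {4, 5, 6, 7}:
k:     0  1  2  3  4  5  6  7  8  9
g(k):  0  0  0  0  1  1  1  1  2  2
So g(9) = 2.

2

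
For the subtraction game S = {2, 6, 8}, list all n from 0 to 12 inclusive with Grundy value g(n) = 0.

0, 1, 4, 5

Grundy values for subtraction set {2, 6, 8}:
g(0) = mex{} = 0
g(1) = mex{} = 0
g(2) = mex{0} = 1
g(3) = mex{0} = 1
g(4) = mex{1} = 0
g(5) = mex{1} = 0
g(6) = mex{0} = 1
g(7) = mex{0} = 1
g(8) = mex{0,1} = 2
g(9) = mex{0,1} = 2
g(10) = mex{0,1,2} = 3
g(11) = mex{0,1,2} = 3
g(12) = mex{0,1,3} = 2
The P-positions (g = 0) in 0..12 are 0, 1, 4, 5.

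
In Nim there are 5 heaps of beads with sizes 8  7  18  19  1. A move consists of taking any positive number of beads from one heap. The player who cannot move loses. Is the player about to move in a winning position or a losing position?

Winning position

Compute the nim-sum pairwise:
8 ⊕ 7 = 15
15 ⊕ 18 = 29
29 ⊕ 19 = 14
14 ⊕ 1 = 15
The nim-sum is 15 ≠ 0, so this is an N-position: the player to move can win.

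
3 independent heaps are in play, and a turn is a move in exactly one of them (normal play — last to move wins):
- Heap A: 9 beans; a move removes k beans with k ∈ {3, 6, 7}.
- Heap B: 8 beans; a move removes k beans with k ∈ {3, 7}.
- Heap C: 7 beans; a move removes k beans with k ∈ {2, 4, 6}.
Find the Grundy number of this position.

Build the Grundy sequence for heap A with g(k) = mex{g(k−s) : s ∈ {3, 6, 7}, s ≤ k}:
k:     0  1  2  3  4  5  6  7  8  9
g(k):  0  0  0  1  1  1  2  2  2  3
So g(9) = 3.
Build the Grundy sequence for heap B with g(k) = mex{g(k−s) : s ∈ {3, 7}, s ≤ k}:
g(0) = mex{} = 0
g(1) = mex{} = 0
g(2) = mex{} = 0
g(3) = mex{0} = 1
g(4) = mex{0} = 1
g(5) = mex{0} = 1
g(6) = mex{1} = 0
g(7) = mex{0,1} = 2
g(8) = mex{0,1} = 2
So g(8) = 2.
For heap C, compute g(0), g(1), … with moves {2, 4, 6}:
g(0) = mex{} = 0
g(1) = mex{} = 0
g(2) = mex{0} = 1
g(3) = mex{0} = 1
g(4) = mex{0,1} = 2
g(5) = mex{0,1} = 2
g(6) = mex{0,1,2} = 3
g(7) = mex{0,1,2} = 3
So g(7) = 3.
The value of a disjunctive sum is the nim-sum of the parts.
Combined value = 3 ⊕ 2 ⊕ 3 = 2.

2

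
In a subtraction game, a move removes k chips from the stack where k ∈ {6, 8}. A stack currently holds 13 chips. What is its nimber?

Grundy values for subtraction set {6, 8}:
g(0) = mex{} = 0
g(1) = mex{} = 0
g(2) = mex{} = 0
g(3) = mex{} = 0
g(4) = mex{} = 0
g(5) = mex{} = 0
g(6) = mex{0} = 1
g(7) = mex{0} = 1
g(8) = mex{0} = 1
g(9) = mex{0} = 1
g(10) = mex{0} = 1
g(11) = mex{0} = 1
g(12) = mex{0,1} = 2
g(13) = mex{0,1} = 2
So g(13) = 2.

2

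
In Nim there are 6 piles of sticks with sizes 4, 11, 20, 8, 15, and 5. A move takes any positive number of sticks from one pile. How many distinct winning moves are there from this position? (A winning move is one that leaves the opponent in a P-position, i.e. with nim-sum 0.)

1

Compute the nim-sum pairwise:
4 ⊕ 11 = 15
15 ⊕ 20 = 27
27 ⊕ 8 = 19
19 ⊕ 15 = 28
28 ⊕ 5 = 25
The overall nim-sum is X = 25. A pile of size p has a winning move iff p XOR X < p (reduce it to p XOR X).
  4: 4 XOR 25 = 29 ≥ 4 — no move.
  11: 11 XOR 25 = 18 ≥ 11 — no move.
  20: 20 XOR 25 = 13 < 20 — winning move (to 13).
  8: 8 XOR 25 = 17 ≥ 8 — no move.
  15: 15 XOR 25 = 22 ≥ 15 — no move.
  5: 5 XOR 25 = 28 ≥ 5 — no move.
That gives 1 winning move.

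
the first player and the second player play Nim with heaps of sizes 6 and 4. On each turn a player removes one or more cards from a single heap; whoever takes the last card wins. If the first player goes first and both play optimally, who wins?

the first player wins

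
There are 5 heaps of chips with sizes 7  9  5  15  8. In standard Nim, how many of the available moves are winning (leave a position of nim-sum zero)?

3

Write each in binary and XOR column by column:
  0111  (7)
  1001  (9)
  0101  (5)
  1111  (15)
  1000  (8)
  ----
  1100  (12)
The overall nim-sum is X = 12. A heap of size p has a winning move iff p XOR X < p (reduce it to p XOR X).
  7: 7 XOR 12 = 11 ≥ 7 — no move.
  9: 9 XOR 12 = 5 < 9 — winning move (to 5).
  5: 5 XOR 12 = 9 ≥ 5 — no move.
  15: 15 XOR 12 = 3 < 15 — winning move (to 3).
  8: 8 XOR 12 = 4 < 8 — winning move (to 4).
That gives 3 winning moves.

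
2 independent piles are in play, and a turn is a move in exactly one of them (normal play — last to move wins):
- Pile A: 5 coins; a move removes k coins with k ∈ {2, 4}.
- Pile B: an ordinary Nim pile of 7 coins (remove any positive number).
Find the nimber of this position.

5

For pile A, compute g(0), g(1), … with moves {2, 4}:
k:     0  1  2  3  4  5
g(k):  0  0  1  1  2  2
So g(5) = 2.
Pile B is a plain Nim pile of size 7, so its Grundy value is 7.
The value of a disjunctive sum is the nim-sum of the parts.
Combined value = 2 XOR 7 = 5.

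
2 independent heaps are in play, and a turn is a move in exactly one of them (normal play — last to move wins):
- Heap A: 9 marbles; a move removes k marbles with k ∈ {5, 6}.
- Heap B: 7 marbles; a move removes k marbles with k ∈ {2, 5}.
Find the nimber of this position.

Grundy values for heap A (subtraction set {5, 6}):
g(0) = mex{} = 0
g(1) = mex{} = 0
g(2) = mex{} = 0
g(3) = mex{} = 0
g(4) = mex{} = 0
g(5) = mex{0} = 1
g(6) = mex{0} = 1
g(7) = mex{0} = 1
g(8) = mex{0} = 1
g(9) = mex{0} = 1
So g(9) = 1.
Build the Grundy sequence for heap B with g(k) = mex{g(k−s) : s ∈ {2, 5}, s ≤ k}:
k:     0  1  2  3  4  5  6  7
g(k):  0  0  1  1  0  2  1  0
So g(7) = 0.
The value of a disjunctive sum is the nim-sum of the parts.
Combined value = 1 XOR 0 = 1.

1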